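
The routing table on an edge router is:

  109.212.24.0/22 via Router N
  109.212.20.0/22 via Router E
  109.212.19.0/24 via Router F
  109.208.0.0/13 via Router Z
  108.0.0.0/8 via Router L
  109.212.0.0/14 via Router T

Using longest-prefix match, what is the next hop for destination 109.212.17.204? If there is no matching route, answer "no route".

Routes whose prefix contains 109.212.17.204:
  109.208.0.0/13 (109.208.0.0 - 109.215.255.255) -> Router Z
  109.212.0.0/14 (109.212.0.0 - 109.215.255.255) -> Router T
More-specific entries that do NOT match:
  109.212.19.0/24 (109.212.19.0 - 109.212.19.255) does not contain 109.212.17.204
  109.212.24.0/22 (109.212.24.0 - 109.212.27.255) does not contain 109.212.17.204
  109.212.20.0/22 (109.212.20.0 - 109.212.23.255) does not contain 109.212.17.204
Longest matching prefix is /14 -> next hop Router T.

Router T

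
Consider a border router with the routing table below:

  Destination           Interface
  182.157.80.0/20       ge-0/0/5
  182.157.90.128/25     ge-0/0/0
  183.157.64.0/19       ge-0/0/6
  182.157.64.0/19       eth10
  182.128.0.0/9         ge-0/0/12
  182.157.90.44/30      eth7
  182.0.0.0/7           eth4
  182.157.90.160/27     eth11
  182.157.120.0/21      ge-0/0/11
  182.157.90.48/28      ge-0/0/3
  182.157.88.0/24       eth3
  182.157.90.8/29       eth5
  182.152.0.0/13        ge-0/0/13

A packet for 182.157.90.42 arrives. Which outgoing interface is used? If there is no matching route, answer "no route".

Routes whose prefix contains 182.157.90.42:
  182.0.0.0/7 (182.0.0.0 - 183.255.255.255) -> eth4
  182.128.0.0/9 (182.128.0.0 - 182.255.255.255) -> ge-0/0/12
  182.152.0.0/13 (182.152.0.0 - 182.159.255.255) -> ge-0/0/13
  182.157.64.0/19 (182.157.64.0 - 182.157.95.255) -> eth10
  182.157.80.0/20 (182.157.80.0 - 182.157.95.255) -> ge-0/0/5
More-specific entries that do NOT match:
  182.157.90.44/30 (182.157.90.44 - 182.157.90.47) does not contain 182.157.90.42
  182.157.90.8/29 (182.157.90.8 - 182.157.90.15) does not contain 182.157.90.42
  182.157.90.48/28 (182.157.90.48 - 182.157.90.63) does not contain 182.157.90.42
  182.157.90.160/27 (182.157.90.160 - 182.157.90.191) does not contain 182.157.90.42
  182.157.90.128/25 (182.157.90.128 - 182.157.90.255) does not contain 182.157.90.42
  182.157.88.0/24 (182.157.88.0 - 182.157.88.255) does not contain 182.157.90.42
  182.157.120.0/21 (182.157.120.0 - 182.157.127.255) does not contain 182.157.90.42
Longest matching prefix is /20 -> interface ge-0/0/5.

ge-0/0/5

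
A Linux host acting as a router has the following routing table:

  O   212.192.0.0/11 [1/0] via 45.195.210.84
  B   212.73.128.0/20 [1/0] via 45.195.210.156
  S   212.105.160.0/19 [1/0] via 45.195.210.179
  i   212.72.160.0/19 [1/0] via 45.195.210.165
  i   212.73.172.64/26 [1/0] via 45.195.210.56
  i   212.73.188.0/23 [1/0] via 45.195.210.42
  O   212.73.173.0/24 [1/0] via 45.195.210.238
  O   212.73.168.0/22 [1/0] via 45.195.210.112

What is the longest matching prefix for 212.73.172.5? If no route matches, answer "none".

none

212.73.172.5 is outside every listed prefix and there is no default route.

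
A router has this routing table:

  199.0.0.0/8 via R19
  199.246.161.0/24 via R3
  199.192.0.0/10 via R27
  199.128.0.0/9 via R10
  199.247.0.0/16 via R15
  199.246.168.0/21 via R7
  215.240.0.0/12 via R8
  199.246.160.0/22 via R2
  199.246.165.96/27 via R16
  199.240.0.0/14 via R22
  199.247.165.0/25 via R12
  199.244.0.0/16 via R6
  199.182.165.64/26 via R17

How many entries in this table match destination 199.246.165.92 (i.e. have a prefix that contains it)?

Prefixes containing 199.246.165.92:
  199.0.0.0/8 (199.0.0.0 - 199.255.255.255)
  199.128.0.0/9 (199.128.0.0 - 199.255.255.255)
  199.192.0.0/10 (199.192.0.0 - 199.255.255.255)
Total matching entries: 3.

3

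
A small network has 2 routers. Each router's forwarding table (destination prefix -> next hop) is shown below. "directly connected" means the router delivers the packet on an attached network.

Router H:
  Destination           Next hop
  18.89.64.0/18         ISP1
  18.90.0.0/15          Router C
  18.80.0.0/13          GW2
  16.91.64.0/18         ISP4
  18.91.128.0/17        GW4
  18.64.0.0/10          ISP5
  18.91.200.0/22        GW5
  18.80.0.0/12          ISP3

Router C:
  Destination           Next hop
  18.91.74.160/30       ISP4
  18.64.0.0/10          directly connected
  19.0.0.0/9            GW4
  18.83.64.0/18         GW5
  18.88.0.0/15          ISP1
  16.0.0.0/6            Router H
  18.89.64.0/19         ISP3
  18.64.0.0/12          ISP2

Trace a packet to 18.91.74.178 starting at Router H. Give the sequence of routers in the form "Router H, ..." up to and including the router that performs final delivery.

Router H, Router C

At Router H: longest match for 18.91.74.178 is 18.90.0.0/15 -> Router C
At Router C: longest match for 18.91.74.178 is 18.64.0.0/10 -> directly connected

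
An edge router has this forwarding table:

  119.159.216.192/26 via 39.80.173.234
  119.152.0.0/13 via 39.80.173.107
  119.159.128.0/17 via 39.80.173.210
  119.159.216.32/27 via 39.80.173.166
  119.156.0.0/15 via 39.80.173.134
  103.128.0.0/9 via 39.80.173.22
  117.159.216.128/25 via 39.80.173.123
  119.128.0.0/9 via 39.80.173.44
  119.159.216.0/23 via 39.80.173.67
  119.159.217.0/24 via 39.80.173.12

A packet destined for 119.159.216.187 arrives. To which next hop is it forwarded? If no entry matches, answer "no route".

39.80.173.67

Routes whose prefix contains 119.159.216.187:
  119.128.0.0/9 (119.128.0.0 - 119.255.255.255) -> 39.80.173.44
  119.152.0.0/13 (119.152.0.0 - 119.159.255.255) -> 39.80.173.107
  119.159.128.0/17 (119.159.128.0 - 119.159.255.255) -> 39.80.173.210
  119.159.216.0/23 (119.159.216.0 - 119.159.217.255) -> 39.80.173.67
More-specific entries that do NOT match:
  119.159.216.32/27 (119.159.216.32 - 119.159.216.63) does not contain 119.159.216.187
  119.159.216.192/26 (119.159.216.192 - 119.159.216.255) does not contain 119.159.216.187
  117.159.216.128/25 (117.159.216.128 - 117.159.216.255) does not contain 119.159.216.187
  119.159.217.0/24 (119.159.217.0 - 119.159.217.255) does not contain 119.159.216.187
Longest matching prefix is /23 -> next hop 39.80.173.67.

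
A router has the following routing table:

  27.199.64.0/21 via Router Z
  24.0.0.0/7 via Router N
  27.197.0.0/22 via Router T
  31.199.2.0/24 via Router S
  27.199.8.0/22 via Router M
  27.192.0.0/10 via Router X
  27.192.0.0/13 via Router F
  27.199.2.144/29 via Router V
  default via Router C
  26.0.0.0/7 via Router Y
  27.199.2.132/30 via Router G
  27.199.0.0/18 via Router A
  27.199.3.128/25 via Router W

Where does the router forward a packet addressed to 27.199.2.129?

Routes whose prefix contains 27.199.2.129:
  0.0.0.0/0 (default, matches everything) -> Router C
  26.0.0.0/7 (26.0.0.0 - 27.255.255.255) -> Router Y
  27.192.0.0/10 (27.192.0.0 - 27.255.255.255) -> Router X
  27.192.0.0/13 (27.192.0.0 - 27.199.255.255) -> Router F
  27.199.0.0/18 (27.199.0.0 - 27.199.63.255) -> Router A
More-specific entries that do NOT match:
  27.199.2.132/30 (27.199.2.132 - 27.199.2.135) does not contain 27.199.2.129
  27.199.2.144/29 (27.199.2.144 - 27.199.2.151) does not contain 27.199.2.129
  27.199.3.128/25 (27.199.3.128 - 27.199.3.255) does not contain 27.199.2.129
  31.199.2.0/24 (31.199.2.0 - 31.199.2.255) does not contain 27.199.2.129
  27.197.0.0/22 (27.197.0.0 - 27.197.3.255) does not contain 27.199.2.129
  27.199.8.0/22 (27.199.8.0 - 27.199.11.255) does not contain 27.199.2.129
  27.199.64.0/21 (27.199.64.0 - 27.199.71.255) does not contain 27.199.2.129
Longest matching prefix is /18 -> next hop Router A.

Router A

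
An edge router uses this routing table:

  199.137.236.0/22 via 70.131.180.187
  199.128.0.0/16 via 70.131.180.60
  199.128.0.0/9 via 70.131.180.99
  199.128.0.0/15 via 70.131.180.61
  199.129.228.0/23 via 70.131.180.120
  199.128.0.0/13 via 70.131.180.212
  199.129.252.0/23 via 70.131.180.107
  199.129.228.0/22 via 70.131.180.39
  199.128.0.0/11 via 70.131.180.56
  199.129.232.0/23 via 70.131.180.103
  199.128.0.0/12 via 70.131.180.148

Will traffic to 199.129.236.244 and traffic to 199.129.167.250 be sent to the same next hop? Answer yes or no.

199.129.236.244: longest match 199.128.0.0/15 -> 70.131.180.61
199.129.167.250: longest match 199.128.0.0/15 -> 70.131.180.61

yes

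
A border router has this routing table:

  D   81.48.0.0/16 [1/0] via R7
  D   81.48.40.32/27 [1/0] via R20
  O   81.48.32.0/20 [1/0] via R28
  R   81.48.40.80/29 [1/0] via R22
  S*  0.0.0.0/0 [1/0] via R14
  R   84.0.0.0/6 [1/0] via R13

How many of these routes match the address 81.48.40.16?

Prefixes containing 81.48.40.16:
  0.0.0.0/0 (default, matches everything)
  81.48.0.0/16 (81.48.0.0 - 81.48.255.255)
  81.48.32.0/20 (81.48.32.0 - 81.48.47.255)
Total matching entries: 3.

3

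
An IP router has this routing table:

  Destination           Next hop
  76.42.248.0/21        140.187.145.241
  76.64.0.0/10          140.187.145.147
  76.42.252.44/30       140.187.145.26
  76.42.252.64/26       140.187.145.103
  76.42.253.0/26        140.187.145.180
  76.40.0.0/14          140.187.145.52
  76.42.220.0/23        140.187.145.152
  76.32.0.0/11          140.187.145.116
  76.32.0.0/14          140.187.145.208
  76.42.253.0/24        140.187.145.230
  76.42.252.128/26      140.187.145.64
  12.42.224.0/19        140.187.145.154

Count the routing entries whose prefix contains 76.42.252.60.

3

Prefixes containing 76.42.252.60:
  76.32.0.0/11 (76.32.0.0 - 76.63.255.255)
  76.40.0.0/14 (76.40.0.0 - 76.43.255.255)
  76.42.248.0/21 (76.42.248.0 - 76.42.255.255)
Total matching entries: 3.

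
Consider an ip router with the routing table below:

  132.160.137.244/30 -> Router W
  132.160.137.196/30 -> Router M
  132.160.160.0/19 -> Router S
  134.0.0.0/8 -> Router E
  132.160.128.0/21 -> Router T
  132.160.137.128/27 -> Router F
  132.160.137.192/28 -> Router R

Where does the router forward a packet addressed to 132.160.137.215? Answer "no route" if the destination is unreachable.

No entry's prefix contains 132.160.137.215; there is no default route.

no route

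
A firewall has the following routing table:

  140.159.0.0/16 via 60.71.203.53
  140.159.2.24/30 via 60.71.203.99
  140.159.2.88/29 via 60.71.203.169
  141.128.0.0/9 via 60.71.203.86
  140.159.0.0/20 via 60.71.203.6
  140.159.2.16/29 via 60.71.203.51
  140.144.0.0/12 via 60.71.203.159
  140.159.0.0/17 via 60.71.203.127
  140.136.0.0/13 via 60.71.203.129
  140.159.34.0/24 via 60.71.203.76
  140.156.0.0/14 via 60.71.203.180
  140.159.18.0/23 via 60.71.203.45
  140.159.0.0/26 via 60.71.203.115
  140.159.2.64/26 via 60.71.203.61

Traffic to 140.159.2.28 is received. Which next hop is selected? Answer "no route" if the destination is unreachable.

60.71.203.6

Routes whose prefix contains 140.159.2.28:
  140.144.0.0/12 (140.144.0.0 - 140.159.255.255) -> 60.71.203.159
  140.156.0.0/14 (140.156.0.0 - 140.159.255.255) -> 60.71.203.180
  140.159.0.0/16 (140.159.0.0 - 140.159.255.255) -> 60.71.203.53
  140.159.0.0/17 (140.159.0.0 - 140.159.127.255) -> 60.71.203.127
  140.159.0.0/20 (140.159.0.0 - 140.159.15.255) -> 60.71.203.6
More-specific entries that do NOT match:
  140.159.2.24/30 (140.159.2.24 - 140.159.2.27) does not contain 140.159.2.28
  140.159.2.88/29 (140.159.2.88 - 140.159.2.95) does not contain 140.159.2.28
  140.159.2.16/29 (140.159.2.16 - 140.159.2.23) does not contain 140.159.2.28
  140.159.0.0/26 (140.159.0.0 - 140.159.0.63) does not contain 140.159.2.28
  140.159.2.64/26 (140.159.2.64 - 140.159.2.127) does not contain 140.159.2.28
  140.159.34.0/24 (140.159.34.0 - 140.159.34.255) does not contain 140.159.2.28
  140.159.18.0/23 (140.159.18.0 - 140.159.19.255) does not contain 140.159.2.28
Longest matching prefix is /20 -> next hop 60.71.203.6.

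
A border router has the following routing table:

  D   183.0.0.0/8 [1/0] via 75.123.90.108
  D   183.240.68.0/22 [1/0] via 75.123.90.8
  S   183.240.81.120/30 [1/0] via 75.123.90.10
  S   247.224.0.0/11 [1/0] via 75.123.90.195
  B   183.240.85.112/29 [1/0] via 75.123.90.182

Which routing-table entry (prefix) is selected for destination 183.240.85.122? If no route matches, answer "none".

183.0.0.0/8

Entries matching 183.240.85.122:
  183.0.0.0/8 (183.0.0.0 - 183.255.255.255)
Most specific is 183.0.0.0/8.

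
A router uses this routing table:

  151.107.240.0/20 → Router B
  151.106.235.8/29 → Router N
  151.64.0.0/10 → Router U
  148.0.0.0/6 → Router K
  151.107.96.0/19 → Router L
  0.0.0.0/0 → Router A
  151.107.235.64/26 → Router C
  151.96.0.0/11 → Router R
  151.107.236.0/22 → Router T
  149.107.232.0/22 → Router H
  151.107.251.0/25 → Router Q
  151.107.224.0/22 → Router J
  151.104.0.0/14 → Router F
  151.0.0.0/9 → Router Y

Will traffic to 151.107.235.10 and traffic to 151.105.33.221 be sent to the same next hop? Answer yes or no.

yes

151.107.235.10: longest match 151.104.0.0/14 -> Router F
151.105.33.221: longest match 151.104.0.0/14 -> Router F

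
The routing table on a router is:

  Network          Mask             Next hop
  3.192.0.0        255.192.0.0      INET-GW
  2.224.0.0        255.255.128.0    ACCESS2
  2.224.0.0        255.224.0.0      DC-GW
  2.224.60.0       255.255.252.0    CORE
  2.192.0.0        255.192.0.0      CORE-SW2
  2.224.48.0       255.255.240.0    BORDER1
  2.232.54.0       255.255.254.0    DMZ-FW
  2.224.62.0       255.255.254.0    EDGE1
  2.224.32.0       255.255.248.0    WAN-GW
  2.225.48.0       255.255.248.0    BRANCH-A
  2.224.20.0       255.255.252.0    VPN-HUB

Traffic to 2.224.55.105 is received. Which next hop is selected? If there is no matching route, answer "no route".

BORDER1

Routes whose prefix contains 2.224.55.105:
  2.192.0.0/10 (2.192.0.0 - 2.255.255.255) -> CORE-SW2
  2.224.0.0/11 (2.224.0.0 - 2.255.255.255) -> DC-GW
  2.224.0.0/17 (2.224.0.0 - 2.224.127.255) -> ACCESS2
  2.224.48.0/20 (2.224.48.0 - 2.224.63.255) -> BORDER1
More-specific entries that do NOT match:
  2.232.54.0/23 (2.232.54.0 - 2.232.55.255) does not contain 2.224.55.105
  2.224.62.0/23 (2.224.62.0 - 2.224.63.255) does not contain 2.224.55.105
  2.224.60.0/22 (2.224.60.0 - 2.224.63.255) does not contain 2.224.55.105
  2.224.20.0/22 (2.224.20.0 - 2.224.23.255) does not contain 2.224.55.105
  2.224.32.0/21 (2.224.32.0 - 2.224.39.255) does not contain 2.224.55.105
  2.225.48.0/21 (2.225.48.0 - 2.225.55.255) does not contain 2.224.55.105
Longest matching prefix is /20 -> next hop BORDER1.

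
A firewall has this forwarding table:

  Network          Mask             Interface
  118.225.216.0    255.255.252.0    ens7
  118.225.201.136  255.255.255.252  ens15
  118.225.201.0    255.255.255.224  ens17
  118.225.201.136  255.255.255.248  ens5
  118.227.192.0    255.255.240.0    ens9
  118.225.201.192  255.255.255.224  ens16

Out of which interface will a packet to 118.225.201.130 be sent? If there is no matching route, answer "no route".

No entry's prefix contains 118.225.201.130; there is no default route.

no route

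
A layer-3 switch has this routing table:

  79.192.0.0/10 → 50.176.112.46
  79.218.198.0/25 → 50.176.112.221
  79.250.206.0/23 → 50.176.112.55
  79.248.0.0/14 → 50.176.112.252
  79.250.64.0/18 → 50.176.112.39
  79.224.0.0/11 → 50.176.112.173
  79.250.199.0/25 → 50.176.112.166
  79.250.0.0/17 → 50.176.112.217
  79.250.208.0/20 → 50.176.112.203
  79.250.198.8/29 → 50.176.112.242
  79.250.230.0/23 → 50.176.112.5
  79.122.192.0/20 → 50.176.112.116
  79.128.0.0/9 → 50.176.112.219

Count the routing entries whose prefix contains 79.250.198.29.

Prefixes containing 79.250.198.29:
  79.128.0.0/9 (79.128.0.0 - 79.255.255.255)
  79.192.0.0/10 (79.192.0.0 - 79.255.255.255)
  79.224.0.0/11 (79.224.0.0 - 79.255.255.255)
  79.248.0.0/14 (79.248.0.0 - 79.251.255.255)
Total matching entries: 4.

4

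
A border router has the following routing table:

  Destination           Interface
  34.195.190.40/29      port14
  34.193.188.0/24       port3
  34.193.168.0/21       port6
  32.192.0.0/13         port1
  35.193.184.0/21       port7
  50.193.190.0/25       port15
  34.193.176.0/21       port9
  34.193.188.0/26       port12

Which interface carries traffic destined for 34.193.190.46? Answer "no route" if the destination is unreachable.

No entry's prefix contains 34.193.190.46; there is no default route.

no route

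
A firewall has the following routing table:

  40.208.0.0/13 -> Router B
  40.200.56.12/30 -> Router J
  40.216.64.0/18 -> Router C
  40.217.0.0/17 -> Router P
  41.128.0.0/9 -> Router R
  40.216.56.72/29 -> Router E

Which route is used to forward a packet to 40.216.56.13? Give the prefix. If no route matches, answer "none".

none

40.216.56.13 is outside every listed prefix and there is no default route.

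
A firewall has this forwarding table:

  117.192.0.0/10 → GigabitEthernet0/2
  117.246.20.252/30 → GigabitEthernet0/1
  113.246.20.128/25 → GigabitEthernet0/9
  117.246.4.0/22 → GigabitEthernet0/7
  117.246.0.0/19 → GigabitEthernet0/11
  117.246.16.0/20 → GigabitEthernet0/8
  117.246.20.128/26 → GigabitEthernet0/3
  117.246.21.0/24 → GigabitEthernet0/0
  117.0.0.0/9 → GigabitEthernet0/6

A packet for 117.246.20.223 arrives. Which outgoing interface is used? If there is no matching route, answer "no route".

GigabitEthernet0/8

Routes whose prefix contains 117.246.20.223:
  117.192.0.0/10 (117.192.0.0 - 117.255.255.255) -> GigabitEthernet0/2
  117.246.0.0/19 (117.246.0.0 - 117.246.31.255) -> GigabitEthernet0/11
  117.246.16.0/20 (117.246.16.0 - 117.246.31.255) -> GigabitEthernet0/8
More-specific entries that do NOT match:
  117.246.20.252/30 (117.246.20.252 - 117.246.20.255) does not contain 117.246.20.223
  117.246.20.128/26 (117.246.20.128 - 117.246.20.191) does not contain 117.246.20.223
  113.246.20.128/25 (113.246.20.128 - 113.246.20.255) does not contain 117.246.20.223
  117.246.21.0/24 (117.246.21.0 - 117.246.21.255) does not contain 117.246.20.223
  117.246.4.0/22 (117.246.4.0 - 117.246.7.255) does not contain 117.246.20.223
Longest matching prefix is /20 -> interface GigabitEthernet0/8.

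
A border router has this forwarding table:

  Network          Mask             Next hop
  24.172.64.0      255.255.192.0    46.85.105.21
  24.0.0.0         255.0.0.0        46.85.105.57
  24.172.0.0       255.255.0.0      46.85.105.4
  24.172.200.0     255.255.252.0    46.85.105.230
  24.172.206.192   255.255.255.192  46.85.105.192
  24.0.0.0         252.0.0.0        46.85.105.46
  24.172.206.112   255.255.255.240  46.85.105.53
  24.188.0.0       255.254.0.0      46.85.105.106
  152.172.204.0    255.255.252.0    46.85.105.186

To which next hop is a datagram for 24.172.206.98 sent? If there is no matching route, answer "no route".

Routes whose prefix contains 24.172.206.98:
  24.0.0.0/6 (24.0.0.0 - 27.255.255.255) -> 46.85.105.46
  24.0.0.0/8 (24.0.0.0 - 24.255.255.255) -> 46.85.105.57
  24.172.0.0/16 (24.172.0.0 - 24.172.255.255) -> 46.85.105.4
More-specific entries that do NOT match:
  24.172.206.112/28 (24.172.206.112 - 24.172.206.127) does not contain 24.172.206.98
  24.172.206.192/26 (24.172.206.192 - 24.172.206.255) does not contain 24.172.206.98
  24.172.200.0/22 (24.172.200.0 - 24.172.203.255) does not contain 24.172.206.98
  152.172.204.0/22 (152.172.204.0 - 152.172.207.255) does not contain 24.172.206.98
  24.172.64.0/18 (24.172.64.0 - 24.172.127.255) does not contain 24.172.206.98
Longest matching prefix is /16 -> next hop 46.85.105.4.

46.85.105.4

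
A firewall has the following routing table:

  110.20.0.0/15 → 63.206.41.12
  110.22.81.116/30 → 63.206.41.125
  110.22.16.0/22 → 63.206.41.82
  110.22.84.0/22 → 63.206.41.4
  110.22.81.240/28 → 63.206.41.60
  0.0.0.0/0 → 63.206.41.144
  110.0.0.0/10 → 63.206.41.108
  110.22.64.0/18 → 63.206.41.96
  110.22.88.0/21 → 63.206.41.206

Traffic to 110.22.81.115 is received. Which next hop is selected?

63.206.41.96

Routes whose prefix contains 110.22.81.115:
  0.0.0.0/0 (default, matches everything) -> 63.206.41.144
  110.0.0.0/10 (110.0.0.0 - 110.63.255.255) -> 63.206.41.108
  110.22.64.0/18 (110.22.64.0 - 110.22.127.255) -> 63.206.41.96
More-specific entries that do NOT match:
  110.22.81.116/30 (110.22.81.116 - 110.22.81.119) does not contain 110.22.81.115
  110.22.81.240/28 (110.22.81.240 - 110.22.81.255) does not contain 110.22.81.115
  110.22.16.0/22 (110.22.16.0 - 110.22.19.255) does not contain 110.22.81.115
  110.22.84.0/22 (110.22.84.0 - 110.22.87.255) does not contain 110.22.81.115
  110.22.88.0/21 (110.22.88.0 - 110.22.95.255) does not contain 110.22.81.115
Longest matching prefix is /18 -> next hop 63.206.41.96.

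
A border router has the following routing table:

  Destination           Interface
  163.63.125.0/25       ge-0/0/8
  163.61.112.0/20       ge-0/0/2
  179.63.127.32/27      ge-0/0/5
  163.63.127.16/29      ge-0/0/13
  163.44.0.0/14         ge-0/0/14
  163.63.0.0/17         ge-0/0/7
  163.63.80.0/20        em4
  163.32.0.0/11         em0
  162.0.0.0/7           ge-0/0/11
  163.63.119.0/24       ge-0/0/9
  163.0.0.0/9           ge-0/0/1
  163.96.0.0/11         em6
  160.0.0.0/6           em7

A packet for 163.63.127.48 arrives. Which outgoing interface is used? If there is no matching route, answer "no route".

ge-0/0/7

Routes whose prefix contains 163.63.127.48:
  160.0.0.0/6 (160.0.0.0 - 163.255.255.255) -> em7
  162.0.0.0/7 (162.0.0.0 - 163.255.255.255) -> ge-0/0/11
  163.0.0.0/9 (163.0.0.0 - 163.127.255.255) -> ge-0/0/1
  163.32.0.0/11 (163.32.0.0 - 163.63.255.255) -> em0
  163.63.0.0/17 (163.63.0.0 - 163.63.127.255) -> ge-0/0/7
More-specific entries that do NOT match:
  163.63.127.16/29 (163.63.127.16 - 163.63.127.23) does not contain 163.63.127.48
  179.63.127.32/27 (179.63.127.32 - 179.63.127.63) does not contain 163.63.127.48
  163.63.125.0/25 (163.63.125.0 - 163.63.125.127) does not contain 163.63.127.48
  163.63.119.0/24 (163.63.119.0 - 163.63.119.255) does not contain 163.63.127.48
  163.61.112.0/20 (163.61.112.0 - 163.61.127.255) does not contain 163.63.127.48
  163.63.80.0/20 (163.63.80.0 - 163.63.95.255) does not contain 163.63.127.48
Longest matching prefix is /17 -> interface ge-0/0/7.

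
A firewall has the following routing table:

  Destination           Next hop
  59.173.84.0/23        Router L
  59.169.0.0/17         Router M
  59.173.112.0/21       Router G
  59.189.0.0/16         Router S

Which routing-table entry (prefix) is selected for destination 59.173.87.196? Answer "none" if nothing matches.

none

59.173.87.196 is outside every listed prefix and there is no default route.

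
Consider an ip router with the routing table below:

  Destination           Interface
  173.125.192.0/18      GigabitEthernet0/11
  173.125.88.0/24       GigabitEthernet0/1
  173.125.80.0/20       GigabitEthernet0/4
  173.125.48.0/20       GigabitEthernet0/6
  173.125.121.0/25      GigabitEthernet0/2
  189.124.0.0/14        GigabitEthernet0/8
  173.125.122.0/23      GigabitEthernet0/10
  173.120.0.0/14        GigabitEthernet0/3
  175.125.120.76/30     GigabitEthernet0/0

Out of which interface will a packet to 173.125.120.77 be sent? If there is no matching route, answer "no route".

No entry's prefix contains 173.125.120.77; there is no default route.

no route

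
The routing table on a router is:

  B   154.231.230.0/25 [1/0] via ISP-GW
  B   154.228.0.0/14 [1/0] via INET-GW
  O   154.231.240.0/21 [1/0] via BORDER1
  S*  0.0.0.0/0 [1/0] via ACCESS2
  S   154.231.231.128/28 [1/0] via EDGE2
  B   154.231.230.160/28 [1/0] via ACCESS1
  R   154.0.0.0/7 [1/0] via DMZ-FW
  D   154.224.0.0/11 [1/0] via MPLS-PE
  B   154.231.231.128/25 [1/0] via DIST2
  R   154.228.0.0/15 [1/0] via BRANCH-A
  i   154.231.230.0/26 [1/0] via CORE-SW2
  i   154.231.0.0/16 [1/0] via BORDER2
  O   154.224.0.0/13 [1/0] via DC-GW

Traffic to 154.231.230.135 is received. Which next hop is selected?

Routes whose prefix contains 154.231.230.135:
  0.0.0.0/0 (default, matches everything) -> ACCESS2
  154.0.0.0/7 (154.0.0.0 - 155.255.255.255) -> DMZ-FW
  154.224.0.0/11 (154.224.0.0 - 154.255.255.255) -> MPLS-PE
  154.224.0.0/13 (154.224.0.0 - 154.231.255.255) -> DC-GW
  154.228.0.0/14 (154.228.0.0 - 154.231.255.255) -> INET-GW
  154.231.0.0/16 (154.231.0.0 - 154.231.255.255) -> BORDER2
More-specific entries that do NOT match:
  154.231.231.128/28 (154.231.231.128 - 154.231.231.143) does not contain 154.231.230.135
  154.231.230.160/28 (154.231.230.160 - 154.231.230.175) does not contain 154.231.230.135
  154.231.230.0/26 (154.231.230.0 - 154.231.230.63) does not contain 154.231.230.135
  154.231.230.0/25 (154.231.230.0 - 154.231.230.127) does not contain 154.231.230.135
  154.231.231.128/25 (154.231.231.128 - 154.231.231.255) does not contain 154.231.230.135
  154.231.240.0/21 (154.231.240.0 - 154.231.247.255) does not contain 154.231.230.135
Longest matching prefix is /16 -> next hop BORDER2.

BORDER2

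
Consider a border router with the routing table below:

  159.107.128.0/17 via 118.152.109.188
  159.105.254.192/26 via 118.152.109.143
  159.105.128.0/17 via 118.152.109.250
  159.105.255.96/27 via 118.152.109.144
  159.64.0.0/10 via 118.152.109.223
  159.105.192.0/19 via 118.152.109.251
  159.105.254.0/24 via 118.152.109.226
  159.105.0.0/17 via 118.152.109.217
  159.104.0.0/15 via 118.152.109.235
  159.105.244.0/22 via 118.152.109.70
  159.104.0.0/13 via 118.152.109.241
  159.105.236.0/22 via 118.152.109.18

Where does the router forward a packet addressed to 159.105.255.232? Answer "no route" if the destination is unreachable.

118.152.109.250

Routes whose prefix contains 159.105.255.232:
  159.64.0.0/10 (159.64.0.0 - 159.127.255.255) -> 118.152.109.223
  159.104.0.0/13 (159.104.0.0 - 159.111.255.255) -> 118.152.109.241
  159.104.0.0/15 (159.104.0.0 - 159.105.255.255) -> 118.152.109.235
  159.105.128.0/17 (159.105.128.0 - 159.105.255.255) -> 118.152.109.250
More-specific entries that do NOT match:
  159.105.255.96/27 (159.105.255.96 - 159.105.255.127) does not contain 159.105.255.232
  159.105.254.192/26 (159.105.254.192 - 159.105.254.255) does not contain 159.105.255.232
  159.105.254.0/24 (159.105.254.0 - 159.105.254.255) does not contain 159.105.255.232
  159.105.244.0/22 (159.105.244.0 - 159.105.247.255) does not contain 159.105.255.232
  159.105.236.0/22 (159.105.236.0 - 159.105.239.255) does not contain 159.105.255.232
  159.105.192.0/19 (159.105.192.0 - 159.105.223.255) does not contain 159.105.255.232
Longest matching prefix is /17 -> next hop 118.152.109.250.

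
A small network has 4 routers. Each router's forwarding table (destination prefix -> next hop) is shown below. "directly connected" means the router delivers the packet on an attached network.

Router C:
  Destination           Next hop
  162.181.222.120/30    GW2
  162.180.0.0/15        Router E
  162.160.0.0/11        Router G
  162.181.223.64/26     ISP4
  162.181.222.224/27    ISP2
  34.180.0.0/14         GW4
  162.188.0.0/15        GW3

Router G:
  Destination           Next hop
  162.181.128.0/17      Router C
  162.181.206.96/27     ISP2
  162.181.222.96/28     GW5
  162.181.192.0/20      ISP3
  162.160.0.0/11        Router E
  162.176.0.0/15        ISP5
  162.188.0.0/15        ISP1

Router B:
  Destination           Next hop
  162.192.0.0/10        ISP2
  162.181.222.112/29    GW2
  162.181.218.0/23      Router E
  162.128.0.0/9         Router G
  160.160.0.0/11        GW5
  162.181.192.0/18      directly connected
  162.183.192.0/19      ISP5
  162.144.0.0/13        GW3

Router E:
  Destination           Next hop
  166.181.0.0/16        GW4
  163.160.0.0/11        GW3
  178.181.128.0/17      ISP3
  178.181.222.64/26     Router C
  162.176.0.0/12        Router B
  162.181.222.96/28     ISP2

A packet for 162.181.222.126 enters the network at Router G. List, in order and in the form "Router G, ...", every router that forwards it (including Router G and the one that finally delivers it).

Router G, Router C, Router E, Router B

At Router G: longest match for 162.181.222.126 is 162.181.128.0/17 -> Router C
At Router C: longest match for 162.181.222.126 is 162.180.0.0/15 -> Router E
At Router E: longest match for 162.181.222.126 is 162.176.0.0/12 -> Router B
At Router B: longest match for 162.181.222.126 is 162.181.192.0/18 -> directly connected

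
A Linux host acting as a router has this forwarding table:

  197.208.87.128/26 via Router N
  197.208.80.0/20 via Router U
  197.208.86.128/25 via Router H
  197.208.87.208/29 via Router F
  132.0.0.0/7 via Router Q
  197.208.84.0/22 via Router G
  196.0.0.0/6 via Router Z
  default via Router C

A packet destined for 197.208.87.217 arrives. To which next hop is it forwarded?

Routes whose prefix contains 197.208.87.217:
  0.0.0.0/0 (default, matches everything) -> Router C
  196.0.0.0/6 (196.0.0.0 - 199.255.255.255) -> Router Z
  197.208.80.0/20 (197.208.80.0 - 197.208.95.255) -> Router U
  197.208.84.0/22 (197.208.84.0 - 197.208.87.255) -> Router G
More-specific entries that do NOT match:
  197.208.87.208/29 (197.208.87.208 - 197.208.87.215) does not contain 197.208.87.217
  197.208.87.128/26 (197.208.87.128 - 197.208.87.191) does not contain 197.208.87.217
  197.208.86.128/25 (197.208.86.128 - 197.208.86.255) does not contain 197.208.87.217
Longest matching prefix is /22 -> next hop Router G.

Router G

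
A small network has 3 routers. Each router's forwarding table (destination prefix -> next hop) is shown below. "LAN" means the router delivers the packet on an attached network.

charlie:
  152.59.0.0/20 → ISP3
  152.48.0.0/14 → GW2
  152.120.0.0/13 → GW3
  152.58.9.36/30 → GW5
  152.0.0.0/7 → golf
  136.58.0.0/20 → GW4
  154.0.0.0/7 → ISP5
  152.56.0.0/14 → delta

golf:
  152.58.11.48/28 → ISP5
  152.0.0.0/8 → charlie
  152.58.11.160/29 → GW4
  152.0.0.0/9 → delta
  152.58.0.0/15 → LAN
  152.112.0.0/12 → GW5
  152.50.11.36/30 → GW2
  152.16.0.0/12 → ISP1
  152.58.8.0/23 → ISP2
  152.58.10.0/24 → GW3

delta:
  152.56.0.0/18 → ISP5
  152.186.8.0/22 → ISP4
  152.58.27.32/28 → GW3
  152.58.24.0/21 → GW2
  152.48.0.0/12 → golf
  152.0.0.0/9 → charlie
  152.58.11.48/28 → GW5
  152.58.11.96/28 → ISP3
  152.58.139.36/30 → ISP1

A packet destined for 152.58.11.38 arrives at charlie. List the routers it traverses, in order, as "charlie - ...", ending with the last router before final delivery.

charlie - delta - golf

At charlie: longest match for 152.58.11.38 is 152.56.0.0/14 -> delta
At delta: longest match for 152.58.11.38 is 152.48.0.0/12 -> golf
At golf: longest match for 152.58.11.38 is 152.58.0.0/15 -> LAN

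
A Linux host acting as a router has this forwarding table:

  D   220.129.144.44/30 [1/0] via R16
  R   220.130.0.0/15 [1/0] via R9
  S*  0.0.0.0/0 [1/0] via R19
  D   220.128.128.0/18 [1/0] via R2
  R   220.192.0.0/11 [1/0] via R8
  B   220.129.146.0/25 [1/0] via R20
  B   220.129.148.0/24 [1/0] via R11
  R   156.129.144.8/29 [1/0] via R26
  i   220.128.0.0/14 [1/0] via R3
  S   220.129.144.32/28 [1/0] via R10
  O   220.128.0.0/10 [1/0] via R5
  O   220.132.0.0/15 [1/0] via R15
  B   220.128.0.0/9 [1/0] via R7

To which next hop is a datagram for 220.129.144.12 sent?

R3

Routes whose prefix contains 220.129.144.12:
  0.0.0.0/0 (default, matches everything) -> R19
  220.128.0.0/9 (220.128.0.0 - 220.255.255.255) -> R7
  220.128.0.0/10 (220.128.0.0 - 220.191.255.255) -> R5
  220.128.0.0/14 (220.128.0.0 - 220.131.255.255) -> R3
More-specific entries that do NOT match:
  220.129.144.44/30 (220.129.144.44 - 220.129.144.47) does not contain 220.129.144.12
  156.129.144.8/29 (156.129.144.8 - 156.129.144.15) does not contain 220.129.144.12
  220.129.144.32/28 (220.129.144.32 - 220.129.144.47) does not contain 220.129.144.12
  220.129.146.0/25 (220.129.146.0 - 220.129.146.127) does not contain 220.129.144.12
  220.129.148.0/24 (220.129.148.0 - 220.129.148.255) does not contain 220.129.144.12
  220.128.128.0/18 (220.128.128.0 - 220.128.191.255) does not contain 220.129.144.12
  220.130.0.0/15 (220.130.0.0 - 220.131.255.255) does not contain 220.129.144.12
  220.132.0.0/15 (220.132.0.0 - 220.133.255.255) does not contain 220.129.144.12
Longest matching prefix is /14 -> next hop R3.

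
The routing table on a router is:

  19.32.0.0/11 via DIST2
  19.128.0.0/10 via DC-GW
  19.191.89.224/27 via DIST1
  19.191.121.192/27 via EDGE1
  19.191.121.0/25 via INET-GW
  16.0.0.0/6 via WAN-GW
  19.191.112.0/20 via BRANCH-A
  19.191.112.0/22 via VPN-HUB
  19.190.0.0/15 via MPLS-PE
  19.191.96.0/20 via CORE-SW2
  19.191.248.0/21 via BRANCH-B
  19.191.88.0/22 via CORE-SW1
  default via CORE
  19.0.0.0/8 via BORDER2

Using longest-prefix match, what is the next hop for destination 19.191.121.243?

BRANCH-A

Routes whose prefix contains 19.191.121.243:
  0.0.0.0/0 (default, matches everything) -> CORE
  16.0.0.0/6 (16.0.0.0 - 19.255.255.255) -> WAN-GW
  19.0.0.0/8 (19.0.0.0 - 19.255.255.255) -> BORDER2
  19.128.0.0/10 (19.128.0.0 - 19.191.255.255) -> DC-GW
  19.190.0.0/15 (19.190.0.0 - 19.191.255.255) -> MPLS-PE
  19.191.112.0/20 (19.191.112.0 - 19.191.127.255) -> BRANCH-A
More-specific entries that do NOT match:
  19.191.89.224/27 (19.191.89.224 - 19.191.89.255) does not contain 19.191.121.243
  19.191.121.192/27 (19.191.121.192 - 19.191.121.223) does not contain 19.191.121.243
  19.191.121.0/25 (19.191.121.0 - 19.191.121.127) does not contain 19.191.121.243
  19.191.112.0/22 (19.191.112.0 - 19.191.115.255) does not contain 19.191.121.243
  19.191.88.0/22 (19.191.88.0 - 19.191.91.255) does not contain 19.191.121.243
  19.191.248.0/21 (19.191.248.0 - 19.191.255.255) does not contain 19.191.121.243
Longest matching prefix is /20 -> next hop BRANCH-A.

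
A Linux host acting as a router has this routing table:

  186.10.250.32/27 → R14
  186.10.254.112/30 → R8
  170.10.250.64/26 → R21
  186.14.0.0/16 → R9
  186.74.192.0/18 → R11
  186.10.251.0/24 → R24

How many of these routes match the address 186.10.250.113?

0

No listed prefix contains 186.10.250.113.
Total matching entries: 0.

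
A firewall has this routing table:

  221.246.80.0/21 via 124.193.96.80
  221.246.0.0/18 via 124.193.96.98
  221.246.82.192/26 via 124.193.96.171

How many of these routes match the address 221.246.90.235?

No listed prefix contains 221.246.90.235.
Total matching entries: 0.

0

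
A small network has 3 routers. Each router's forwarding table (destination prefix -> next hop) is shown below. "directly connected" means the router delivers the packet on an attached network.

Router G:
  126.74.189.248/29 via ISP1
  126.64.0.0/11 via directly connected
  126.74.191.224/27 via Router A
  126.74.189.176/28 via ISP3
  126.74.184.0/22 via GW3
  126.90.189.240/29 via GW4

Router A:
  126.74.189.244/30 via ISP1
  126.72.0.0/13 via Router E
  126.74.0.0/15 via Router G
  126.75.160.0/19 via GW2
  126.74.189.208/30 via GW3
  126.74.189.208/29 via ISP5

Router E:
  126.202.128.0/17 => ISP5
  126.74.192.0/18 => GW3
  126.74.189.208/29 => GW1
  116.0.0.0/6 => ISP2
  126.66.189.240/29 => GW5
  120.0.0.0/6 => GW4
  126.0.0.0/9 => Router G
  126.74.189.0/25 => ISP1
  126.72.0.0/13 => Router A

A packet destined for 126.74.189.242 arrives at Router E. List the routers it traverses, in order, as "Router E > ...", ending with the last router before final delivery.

Router E > Router A > Router G

At Router E: longest match for 126.74.189.242 is 126.72.0.0/13 -> Router A
At Router A: longest match for 126.74.189.242 is 126.74.0.0/15 -> Router G
At Router G: longest match for 126.74.189.242 is 126.64.0.0/11 -> directly connected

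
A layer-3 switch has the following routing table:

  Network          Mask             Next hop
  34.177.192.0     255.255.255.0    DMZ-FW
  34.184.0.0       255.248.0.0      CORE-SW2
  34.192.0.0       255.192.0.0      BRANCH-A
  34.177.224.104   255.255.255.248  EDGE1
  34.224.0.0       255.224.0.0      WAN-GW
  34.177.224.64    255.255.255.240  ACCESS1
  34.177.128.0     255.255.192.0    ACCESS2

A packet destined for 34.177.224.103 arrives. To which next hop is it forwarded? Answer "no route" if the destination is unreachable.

No entry's prefix contains 34.177.224.103; there is no default route.

no route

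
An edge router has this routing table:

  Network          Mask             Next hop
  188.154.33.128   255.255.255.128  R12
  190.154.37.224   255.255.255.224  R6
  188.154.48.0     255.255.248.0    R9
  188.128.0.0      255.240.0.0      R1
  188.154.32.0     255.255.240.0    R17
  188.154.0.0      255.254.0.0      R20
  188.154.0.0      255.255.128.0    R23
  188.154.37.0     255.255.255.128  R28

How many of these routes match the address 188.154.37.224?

Prefixes containing 188.154.37.224:
  188.154.0.0/15 (188.154.0.0 - 188.155.255.255)
  188.154.0.0/17 (188.154.0.0 - 188.154.127.255)
  188.154.32.0/20 (188.154.32.0 - 188.154.47.255)
Total matching entries: 3.

3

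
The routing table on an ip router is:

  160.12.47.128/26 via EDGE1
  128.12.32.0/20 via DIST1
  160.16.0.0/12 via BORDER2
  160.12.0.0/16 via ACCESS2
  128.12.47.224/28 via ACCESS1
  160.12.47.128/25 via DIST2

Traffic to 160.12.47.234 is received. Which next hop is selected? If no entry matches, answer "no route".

Routes whose prefix contains 160.12.47.234:
  160.12.0.0/16 (160.12.0.0 - 160.12.255.255) -> ACCESS2
  160.12.47.128/25 (160.12.47.128 - 160.12.47.255) -> DIST2
More-specific entries that do NOT match:
  128.12.47.224/28 (128.12.47.224 - 128.12.47.239) does not contain 160.12.47.234
  160.12.47.128/26 (160.12.47.128 - 160.12.47.191) does not contain 160.12.47.234
Longest matching prefix is /25 -> next hop DIST2.

DIST2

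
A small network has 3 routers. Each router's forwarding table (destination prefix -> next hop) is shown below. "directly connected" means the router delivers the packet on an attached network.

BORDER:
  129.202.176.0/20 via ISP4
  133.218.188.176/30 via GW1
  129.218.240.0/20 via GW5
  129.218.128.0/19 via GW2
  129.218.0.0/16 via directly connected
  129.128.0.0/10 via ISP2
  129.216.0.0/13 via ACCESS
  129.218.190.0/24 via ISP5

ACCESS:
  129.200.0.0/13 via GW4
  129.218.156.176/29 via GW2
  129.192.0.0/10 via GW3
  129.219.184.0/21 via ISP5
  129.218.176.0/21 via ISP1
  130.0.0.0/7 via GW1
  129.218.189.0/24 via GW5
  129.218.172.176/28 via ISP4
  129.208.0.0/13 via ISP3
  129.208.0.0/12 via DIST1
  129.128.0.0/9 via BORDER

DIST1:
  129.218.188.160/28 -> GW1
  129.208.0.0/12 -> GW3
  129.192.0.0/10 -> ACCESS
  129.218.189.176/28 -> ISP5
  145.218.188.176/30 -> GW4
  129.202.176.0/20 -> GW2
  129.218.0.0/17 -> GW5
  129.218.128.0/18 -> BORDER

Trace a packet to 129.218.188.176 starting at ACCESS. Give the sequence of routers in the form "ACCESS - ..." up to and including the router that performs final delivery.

At ACCESS: longest match for 129.218.188.176 is 129.208.0.0/12 -> DIST1
At DIST1: longest match for 129.218.188.176 is 129.218.128.0/18 -> BORDER
At BORDER: longest match for 129.218.188.176 is 129.218.0.0/16 -> directly connected

ACCESS - DIST1 - BORDER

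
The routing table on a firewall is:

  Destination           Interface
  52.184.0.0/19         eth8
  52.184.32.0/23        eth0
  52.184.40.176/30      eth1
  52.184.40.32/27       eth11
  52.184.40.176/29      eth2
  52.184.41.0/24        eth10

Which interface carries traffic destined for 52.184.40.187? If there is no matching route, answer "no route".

No entry's prefix contains 52.184.40.187; there is no default route.

no route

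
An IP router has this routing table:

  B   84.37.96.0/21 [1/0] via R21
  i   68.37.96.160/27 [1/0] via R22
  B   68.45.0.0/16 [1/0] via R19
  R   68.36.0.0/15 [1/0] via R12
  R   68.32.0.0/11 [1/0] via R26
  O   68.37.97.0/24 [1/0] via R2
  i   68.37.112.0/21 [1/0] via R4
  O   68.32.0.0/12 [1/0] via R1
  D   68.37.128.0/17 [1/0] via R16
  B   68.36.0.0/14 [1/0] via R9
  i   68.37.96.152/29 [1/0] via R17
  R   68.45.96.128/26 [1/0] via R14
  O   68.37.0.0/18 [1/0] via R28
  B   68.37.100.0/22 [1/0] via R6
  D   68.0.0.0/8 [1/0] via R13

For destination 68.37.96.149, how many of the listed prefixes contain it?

5

Prefixes containing 68.37.96.149:
  68.0.0.0/8 (68.0.0.0 - 68.255.255.255)
  68.32.0.0/11 (68.32.0.0 - 68.63.255.255)
  68.32.0.0/12 (68.32.0.0 - 68.47.255.255)
  68.36.0.0/14 (68.36.0.0 - 68.39.255.255)
  68.36.0.0/15 (68.36.0.0 - 68.37.255.255)
Total matching entries: 5.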